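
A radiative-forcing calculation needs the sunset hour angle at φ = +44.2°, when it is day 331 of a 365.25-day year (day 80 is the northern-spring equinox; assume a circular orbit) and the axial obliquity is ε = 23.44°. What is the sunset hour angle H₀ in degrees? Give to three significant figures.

Solar longitude: λ_s = 360° × (331 − 80)/365.25 = 247.392°.
sin δ = sin 23.44° × sin 247.392° = -0.36722, so δ = -21.544°.
cos H₀ = −tan φ · tan δ = −tan(+44.2°) × tan(-21.544°) = 0.3839, so H₀ = 1.1767 rad = 67.42°.

H₀ = 67.4°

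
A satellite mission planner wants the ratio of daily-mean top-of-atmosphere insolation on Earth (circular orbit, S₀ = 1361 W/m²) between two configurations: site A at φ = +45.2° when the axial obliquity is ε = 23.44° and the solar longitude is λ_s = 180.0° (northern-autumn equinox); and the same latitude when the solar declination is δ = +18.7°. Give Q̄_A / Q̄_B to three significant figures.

Q̄_A / Q̄_B ≈ 0.662

— Configuration A (φ=+45.2°):
Solar declination: sin δ = sin ε · sin λ_s = sin 23.44° × sin 180.0° = 0.00000, so δ = +0.000°.
cos H₀ = −tan(+45.2°) tan(+0.000°) = -0.0000, H₀ = 1.5708 rad.
Bracket: H₀ sin φ sin δ + cos φ cos δ sin H₀ = 1.5708×0.70957×0.00000 + 0.70463×1.00000×1.00000 = 0.000000 + 0.704630 = 0.704630.
Q̄ = (S₀/π) × [bracket] = (1361/π) × 0.704630 = 305.26 W/m².
— Configuration B (φ=+45.2°):
cos H₀ = −tan(+45.2°) tan(+18.700°) = -0.3409, H₀ = 1.9186 rad.
Bracket: H₀ sin φ sin δ + cos φ cos δ sin H₀ = 1.9186×0.70957×0.32061 + 0.70463×0.94721×0.94012 = 0.436472 + 0.627467 = 1.063939.
Q̄ = (S₀/π) × [bracket] = (1361/π) × 1.063939 = 460.92 W/m².
Ratio Q̄_A / Q̄_B = 305.26 / 460.92 = 0.6623.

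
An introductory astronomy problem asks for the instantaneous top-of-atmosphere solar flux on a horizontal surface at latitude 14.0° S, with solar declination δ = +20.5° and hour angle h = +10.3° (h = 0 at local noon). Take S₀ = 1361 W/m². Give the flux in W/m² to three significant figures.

cos θ_z = sin φ sin δ + cos φ cos δ cos h = -0.084723 + 0.894203 = 0.809480.
Flux = S₀ · cos θ_z = 1361 × 0.809480 = 1102 W/m².

1.10e+03 W/m²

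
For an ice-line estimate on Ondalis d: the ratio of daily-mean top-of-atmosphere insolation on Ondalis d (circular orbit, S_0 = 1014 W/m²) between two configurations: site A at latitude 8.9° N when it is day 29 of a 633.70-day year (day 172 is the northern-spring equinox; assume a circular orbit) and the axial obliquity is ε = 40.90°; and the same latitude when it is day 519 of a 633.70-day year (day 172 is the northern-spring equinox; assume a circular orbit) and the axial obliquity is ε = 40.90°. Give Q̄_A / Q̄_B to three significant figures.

Q̄_A / Q̄_B ≈ 0.653

— Configuration A (ϕ=+8.9°):
Solar longitude: L_s = 360° × (29 − 172)/633.70 = -81.237°, i.e. -81.237° + 360° = 278.763°.
sin δ = sin 40.90° × sin 278.763° = -0.64710, so δ = -40.323°.
cos h₀ = −tan(+8.9°) tan(-40.323°) = 0.1329, h₀ = 1.4375 rad.
Bracket: h₀ sin ϕ sin δ + cos ϕ cos δ sin h₀ = 1.4375×0.15471×-0.64710 + 0.98796×0.76241×0.99113 = -0.143912 + 0.746549 = 0.602637.
Q̄ = (S_0/π) × [bracket] = (1014/π) × 0.602637 = 194.51 W/m².
— Configuration B (ϕ=+8.9°):
Solar longitude: L_s = 360° × (519 − 172)/633.70 = 197.128°.
sin δ = sin 40.90° × sin 197.128° = -0.19283, so δ = -11.118°.
cos h₀ = −tan(+8.9°) tan(-11.118°) = 0.0308, h₀ = 1.5400 rad.
Bracket: h₀ sin ϕ sin δ + cos ϕ cos δ sin h₀ = 1.5400×0.15471×-0.19283 + 0.98796×0.98123×0.99953 = -0.045942 + 0.968960 = 0.923018.
Q̄ = (S_0/π) × [bracket] = (1014/π) × 0.923018 = 297.92 W/m².
Ratio Q̄_A / Q̄_B = 194.51 / 297.92 = 0.6529.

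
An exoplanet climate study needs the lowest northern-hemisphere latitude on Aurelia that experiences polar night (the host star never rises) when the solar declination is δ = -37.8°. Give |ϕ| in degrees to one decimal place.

Polar night requires cos h₀ = −tan ϕ tan δ ≥ 1, i.e. tan ϕ tan δ ≤ −1.
The boundary is |tan ϕ| · |tan δ| = 1, so |ϕ| = 90° − |δ| = 90° − 37.8° = 52.2° in the northern hemisphere.

|ϕ| = 52.2°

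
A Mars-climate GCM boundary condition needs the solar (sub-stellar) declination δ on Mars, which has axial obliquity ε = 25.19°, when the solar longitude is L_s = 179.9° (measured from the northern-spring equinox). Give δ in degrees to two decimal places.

sin δ = sin ε · sin L_s = sin 25.19° × sin 179.9° = 0.000743.
δ = arcsin(0.000743) = +0.04°.

δ = +0.04°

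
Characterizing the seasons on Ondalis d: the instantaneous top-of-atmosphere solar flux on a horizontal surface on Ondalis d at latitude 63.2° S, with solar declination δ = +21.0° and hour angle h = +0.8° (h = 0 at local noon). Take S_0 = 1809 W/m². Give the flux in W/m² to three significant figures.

183 W/m²

cos θ_z = sin ϕ sin δ + cos ϕ cos δ cos h = -0.319874 + 0.420889 = 0.101015.
Flux = S_0 · cos θ_z = 1809 × 0.101015 = 182.7 W/m².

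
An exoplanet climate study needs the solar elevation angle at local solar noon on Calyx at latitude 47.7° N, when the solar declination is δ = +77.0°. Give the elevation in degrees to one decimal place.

60.7°

At local noon the hour angle is zero, so the zenith angle equals |φ − δ| = |+47.7° − (+77.000°)| = 29.300°.
Elevation = 90° − 29.300° = 60.7°.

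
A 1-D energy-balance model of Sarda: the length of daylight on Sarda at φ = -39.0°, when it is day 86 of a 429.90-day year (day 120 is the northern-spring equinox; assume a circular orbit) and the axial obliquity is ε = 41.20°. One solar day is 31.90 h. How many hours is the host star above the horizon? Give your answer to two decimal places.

Solar longitude: λ_s = 360° × (86 − 120)/429.90 = -28.472°, i.e. -28.472° + 360° = 331.528°.
sin δ = sin 41.20° × sin 331.528° = -0.31401, so δ = -18.301°.
cos H₀ = −tan φ · tan δ = −tan(-39.0°) × tan(-18.301°) = -0.2678, so H₀ = 1.8419 rad = 105.54°.
Daylight = 2H₀/(2π) × 31.90 h = (1.8419/π) × 31.90 = 18.70 h.

18.70 h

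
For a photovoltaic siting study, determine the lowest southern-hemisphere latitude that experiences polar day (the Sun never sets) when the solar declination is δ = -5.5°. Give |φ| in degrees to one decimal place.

|φ| = 84.5°

Polar day requires cos H₀ = −tan φ tan δ ≤ −1, i.e. tan φ tan δ ≥ 1.
The boundary is |tan φ| · |tan δ| = 1, so |φ| = 90° − |δ| = 90° − 5.5° = 84.5° in the southern hemisphere.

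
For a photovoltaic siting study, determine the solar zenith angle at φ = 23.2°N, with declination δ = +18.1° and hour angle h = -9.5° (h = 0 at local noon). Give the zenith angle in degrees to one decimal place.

θ_z = 10.2°

cos θ_z = sin φ sin δ + cos φ cos δ cos h = 0.122388 + 0.861671 = 0.984059.
θ_z = arccos(0.984059) = 10.2°.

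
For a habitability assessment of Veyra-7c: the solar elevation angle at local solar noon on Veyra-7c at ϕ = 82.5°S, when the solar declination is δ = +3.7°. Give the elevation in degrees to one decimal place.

At local noon the hour angle is zero, so the zenith angle equals |ϕ − δ| = |-82.5° − (+3.700°)| = 86.200°.
Elevation = 90° − 86.200° = 3.8°.

3.8°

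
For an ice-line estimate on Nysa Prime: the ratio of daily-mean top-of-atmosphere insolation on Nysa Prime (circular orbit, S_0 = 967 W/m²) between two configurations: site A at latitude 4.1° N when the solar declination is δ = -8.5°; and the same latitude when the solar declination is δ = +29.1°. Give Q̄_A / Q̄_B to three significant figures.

Q̄_A / Q̄_B ≈ 1.05

— Configuration A (ϕ=+4.1°):
cos h₀ = −tan(+4.1°) tan(-8.500°) = 0.0107, h₀ = 1.5601 rad.
Bracket: h₀ sin ϕ sin δ + cos ϕ cos δ sin h₀ = 1.5601×0.07150×-0.14781 + 0.99744×0.98902×0.99994 = -0.016488 + 0.986429 = 0.969941.
Q̄ = (S_0/π) × [bracket] = (967/π) × 0.969941 = 298.55 W/m².
— Configuration B (ϕ=+4.1°):
cos h₀ = −tan(+4.1°) tan(+29.100°) = -0.0399, h₀ = 1.6107 rad.
Bracket: h₀ sin ϕ sin δ + cos ϕ cos δ sin h₀ = 1.6107×0.07150×0.48634 + 0.99744×0.87377×0.99920 = 0.056009 + 0.870836 = 0.926845.
Q̄ = (S_0/π) × [bracket] = (967/π) × 0.926845 = 285.29 W/m².
Ratio Q̄_A / Q̄_B = 298.55 / 285.29 = 1.046.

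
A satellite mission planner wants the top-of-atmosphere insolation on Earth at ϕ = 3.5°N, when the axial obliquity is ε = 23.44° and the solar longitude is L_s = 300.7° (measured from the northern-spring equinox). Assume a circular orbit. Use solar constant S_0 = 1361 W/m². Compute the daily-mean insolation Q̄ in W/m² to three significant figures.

Q̄ ≈ 392 W/m²

Solar declination: sin δ = sin ε · sin L_s = sin 23.44° × sin 300.7° = -0.34204, so δ = -20.001°.
cos h₀ = −tan(+3.5°) tan(-20.001°) = 0.0223, h₀ = 1.5485 rad.
Bracket: h₀ sin ϕ sin δ + cos ϕ cos δ sin h₀ = 1.5485×0.06105×-0.34204 + 0.99813×0.93969×0.99975 = -0.032335 + 0.937698 = 0.905363.
Q̄ = (S_0/π) × [bracket] = (1361/π) × 0.905363 = 392.2 W/m².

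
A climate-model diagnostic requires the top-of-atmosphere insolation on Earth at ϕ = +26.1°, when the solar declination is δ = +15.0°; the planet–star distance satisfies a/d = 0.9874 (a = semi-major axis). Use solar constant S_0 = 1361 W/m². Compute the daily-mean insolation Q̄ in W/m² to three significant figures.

cos h₀ = −tan(+26.1°) tan(+15.000°) = -0.1313, h₀ = 1.7024 rad.
Bracket: h₀ sin ϕ sin δ + cos ϕ cos δ sin h₀ = 1.7024×0.43994×0.25882 + 0.89803×0.96593×0.99135 = 0.193844 + 0.859931 = 1.053775.
Inverse-square distance factor (a/d)² = 0.9874² = 0.974959.
Q̄ = (S_0/π) × 0.974959 × [bracket] = (1361/π) × 0.974959 × 1.053775 = 445.1 W/m².

Q̄ ≈ 445 W/m²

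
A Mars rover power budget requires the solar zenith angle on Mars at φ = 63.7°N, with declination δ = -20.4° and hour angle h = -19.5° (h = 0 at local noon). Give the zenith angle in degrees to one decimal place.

cos θ_z = sin φ sin δ + cos φ cos δ cos h = -0.312490 + 0.391463 = 0.078973.
θ_z = arccos(0.078973) = 85.5°.

θ_z = 85.5°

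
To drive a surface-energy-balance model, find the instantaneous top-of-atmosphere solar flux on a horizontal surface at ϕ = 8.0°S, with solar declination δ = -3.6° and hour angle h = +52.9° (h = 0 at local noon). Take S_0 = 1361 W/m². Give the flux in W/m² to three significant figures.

823 W/m²

cos θ_z = sin ϕ sin δ + cos ϕ cos δ cos h = 0.008739 + 0.596159 = 0.604898.
Flux = S_0 · cos θ_z = 1361 × 0.604898 = 823.3 W/m².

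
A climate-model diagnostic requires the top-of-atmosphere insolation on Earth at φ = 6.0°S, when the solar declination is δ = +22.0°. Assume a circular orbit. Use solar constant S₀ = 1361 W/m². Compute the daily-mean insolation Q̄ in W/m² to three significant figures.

Q̄ ≈ 373 W/m²

cos H₀ = −tan(-6.0°) tan(+22.000°) = 0.0425, H₀ = 1.5283 rad.
Bracket: H₀ sin φ sin δ + cos φ cos δ sin H₀ = 1.5283×-0.10453×0.37461 + 0.99452×0.92718×0.99910 = -0.059845 + 0.921269 = 0.861424.
Q̄ = (S₀/π) × [bracket] = (1361/π) × 0.861424 = 373.2 W/m².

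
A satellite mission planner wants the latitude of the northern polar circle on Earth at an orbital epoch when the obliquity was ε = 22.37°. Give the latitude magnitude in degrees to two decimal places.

The polar circle is the lowest latitude that experiences at least one full rotation of continuous daylight at the northern-summer solstice; it lies at |ϕ| = 90° − ε = 90° − 22.37° = 67.63°.

67.63°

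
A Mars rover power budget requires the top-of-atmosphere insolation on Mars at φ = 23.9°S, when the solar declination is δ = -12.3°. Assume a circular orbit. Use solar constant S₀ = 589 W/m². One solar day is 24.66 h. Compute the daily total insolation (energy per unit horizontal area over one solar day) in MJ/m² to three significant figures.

cos H₀ = −tan(-23.9°) tan(-12.300°) = -0.0966, H₀ = 1.6676 rad.
Bracket: H₀ sin φ sin δ + cos φ cos δ sin H₀ = 1.6676×-0.40514×-0.21303 + 0.91425×0.97705×0.99532 = 0.143926 + 0.889087 = 1.033013.
Q̄ = (S₀/π) × [bracket] = (589/π) × 1.033013 = 193.67 W/m².
Daily total = Q̄ × 24.66 h × 3600 s/h = 193.67 × 24.66 × 3600 / 10⁶ = 17.19 MJ/m².

17.2 MJ/m²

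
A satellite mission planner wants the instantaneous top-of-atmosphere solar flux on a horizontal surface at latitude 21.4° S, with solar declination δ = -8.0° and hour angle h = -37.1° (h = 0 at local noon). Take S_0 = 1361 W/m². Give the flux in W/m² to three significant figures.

1.07e+03 W/m²

cos θ_z = sin ϕ sin δ + cos ϕ cos δ cos h = 0.050781 + 0.735368 = 0.786149.
Flux = S_0 · cos θ_z = 1361 × 0.786149 = 1070 W/m².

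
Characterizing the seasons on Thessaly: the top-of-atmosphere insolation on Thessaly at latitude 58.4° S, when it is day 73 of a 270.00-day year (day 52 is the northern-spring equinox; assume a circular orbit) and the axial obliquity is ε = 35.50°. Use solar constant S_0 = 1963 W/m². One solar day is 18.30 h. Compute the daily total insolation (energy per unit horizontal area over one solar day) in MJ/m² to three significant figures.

Solar longitude: L_s = 360° × (73 − 52)/270.00 = 28.000°.
sin δ = sin 35.50° × sin 28.000° = 0.27262, so δ = +15.820°.
cos h₀ = −tan(-58.4°) tan(+15.820°) = 0.4606, h₀ = 1.0921 rad.
Bracket: h₀ sin ϕ sin δ + cos ϕ cos δ sin h₀ = 1.0921×-0.85173×0.27262 + 0.52399×0.96212×0.88761 = -0.253584 + 0.447481 = 0.193897.
Q̄ = (S_0/π) × [bracket] = (1963/π) × 0.193897 = 121.16 W/m².
Daily total = Q̄ × 18.30 h × 3600 s/h = 121.16 × 18.30 × 3600 / 10⁶ = 7.982 MJ/m².

7.98 MJ/m²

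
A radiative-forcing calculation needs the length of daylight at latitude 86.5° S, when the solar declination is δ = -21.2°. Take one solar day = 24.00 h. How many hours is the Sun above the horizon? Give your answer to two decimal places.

Sunrise equation: cos h₀ = −tan ϕ · tan δ = -6.3417 ≤ −1, so the Sun never sets (polar day) and h₀ = π.
Daylight = 2h₀/(2π) × 24.00 h = (3.1416/π) × 24.00 = 24.00 h.

24.00 h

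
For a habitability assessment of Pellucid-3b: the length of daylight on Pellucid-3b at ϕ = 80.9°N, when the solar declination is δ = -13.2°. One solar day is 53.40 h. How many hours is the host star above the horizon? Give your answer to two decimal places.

cos h₀ = −tan ϕ · tan δ = 1.4643 ≥ 1, so the host star never rises (polar night) and h₀ = 0.
Daylight = 2h₀/(2π) × 53.40 h = (0.0000/π) × 53.40 = 0.00 h.

0.00 h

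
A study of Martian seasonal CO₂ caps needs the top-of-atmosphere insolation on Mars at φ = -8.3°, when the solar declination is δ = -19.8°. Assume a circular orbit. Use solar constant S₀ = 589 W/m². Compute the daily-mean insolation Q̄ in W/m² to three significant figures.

Q̄ ≈ 189 W/m²

cos H₀ = −tan(-8.3°) tan(-19.800°) = -0.0525, H₀ = 1.6233 rad.
Bracket: H₀ sin φ sin δ + cos φ cos δ sin H₀ = 1.6233×-0.14436×-0.33874 + 0.98953×0.94088×0.99862 = 0.079380 + 0.929744 = 1.009124.
Q̄ = (S₀/π) × [bracket] = (589/π) × 1.009124 = 189.2 W/m².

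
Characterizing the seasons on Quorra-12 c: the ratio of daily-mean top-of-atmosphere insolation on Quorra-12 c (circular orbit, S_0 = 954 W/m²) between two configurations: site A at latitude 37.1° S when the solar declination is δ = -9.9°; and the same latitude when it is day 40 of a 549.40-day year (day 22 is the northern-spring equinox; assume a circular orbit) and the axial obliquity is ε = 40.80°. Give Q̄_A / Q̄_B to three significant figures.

— Configuration A (ϕ=-37.1°):
cos h₀ = −tan(-37.1°) tan(-9.900°) = -0.1320, h₀ = 1.7032 rad.
Bracket: h₀ sin ϕ sin δ + cos ϕ cos δ sin h₀ = 1.7032×-0.60321×-0.17193 + 0.79758×0.98511×0.99125 = 0.176639 + 0.778829 = 0.955468.
Q̄ = (S_0/π) × [bracket] = (954/π) × 0.955468 = 290.14 W/m².
— Configuration B (ϕ=-37.1°):
Solar longitude: L_s = 360° × (40 − 22)/549.40 = 11.795°.
sin δ = sin 40.80° × sin 11.795° = 0.13356, so δ = +7.676°.
cos h₀ = −tan(-37.1°) tan(+7.676°) = 0.1019, h₀ = 1.4687 rad.
Bracket: h₀ sin ϕ sin δ + cos ϕ cos δ sin h₀ = 1.4687×-0.60321×0.13356 + 0.79758×0.99104×0.99479 = -0.118325 + 0.786316 = 0.667991.
Q̄ = (S_0/π) × [bracket] = (954/π) × 0.667991 = 202.85 W/m².
Ratio Q̄_A / Q̄_B = 290.14 / 202.85 = 1.430.

Q̄_A / Q̄_B ≈ 1.43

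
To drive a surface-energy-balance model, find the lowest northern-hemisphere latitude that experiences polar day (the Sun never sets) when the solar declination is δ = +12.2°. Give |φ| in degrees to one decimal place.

|φ| = 77.8°

Polar day requires cos H₀ = −tan φ tan δ ≤ −1, i.e. tan φ tan δ ≥ 1.
The boundary is |tan φ| · |tan δ| = 1, so |φ| = 90° − |δ| = 90° − 12.2° = 77.8° in the northern hemisphere.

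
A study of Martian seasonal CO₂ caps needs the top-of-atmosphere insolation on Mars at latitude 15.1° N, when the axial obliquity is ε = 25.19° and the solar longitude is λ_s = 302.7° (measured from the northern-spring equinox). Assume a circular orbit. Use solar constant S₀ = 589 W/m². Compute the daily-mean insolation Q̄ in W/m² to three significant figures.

Q̄ ≈ 142 W/m²

Solar declination: sin δ = sin ε · sin λ_s = sin 25.19° × sin 302.7° = -0.35816, so δ = -20.988°.
cos H₀ = −tan(+15.1°) tan(-20.988°) = 0.1035, H₀ = 1.4671 rad.
Bracket: H₀ sin φ sin δ + cos φ cos δ sin H₀ = 1.4671×0.26050×-0.35816 + 0.96547×0.93366×0.99463 = -0.136881 + 0.896580 = 0.759699.
Q̄ = (S₀/π) × [bracket] = (589/π) × 0.759699 = 142.4 W/m².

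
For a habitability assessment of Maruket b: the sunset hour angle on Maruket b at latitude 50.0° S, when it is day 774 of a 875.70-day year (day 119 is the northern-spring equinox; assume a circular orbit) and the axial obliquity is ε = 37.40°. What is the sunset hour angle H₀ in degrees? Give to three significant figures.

H₀ = 156°

Solar longitude: λ_s = 360° × (774 − 119)/875.70 = 269.270°.
sin δ = sin 37.40° × sin 269.270° = -0.60733, so δ = -37.396°.
cos H₀ = −tan φ · tan δ = −tan(-50.0°) × tan(-37.396°) = -0.9110, so H₀ = 2.7166 rad = 155.65°.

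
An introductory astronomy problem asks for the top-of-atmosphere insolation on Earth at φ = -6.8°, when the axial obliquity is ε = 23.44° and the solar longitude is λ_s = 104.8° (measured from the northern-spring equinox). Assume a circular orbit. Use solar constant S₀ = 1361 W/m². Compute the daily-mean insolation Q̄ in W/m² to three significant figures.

Q̄ ≈ 367 W/m²

Solar declination: sin δ = sin ε · sin λ_s = sin 23.44° × sin 104.8° = 0.38459, so δ = +22.618°.
cos H₀ = −tan(-6.8°) tan(+22.618°) = 0.0497, H₀ = 1.5211 rad.
Bracket: H₀ sin φ sin δ + cos φ cos δ sin H₀ = 1.5211×-0.11840×0.38459 + 0.99297×0.92309×0.99877 = -0.069264 + 0.915473 = 0.846209.
Q̄ = (S₀/π) × [bracket] = (1361/π) × 0.846209 = 366.6 W/m².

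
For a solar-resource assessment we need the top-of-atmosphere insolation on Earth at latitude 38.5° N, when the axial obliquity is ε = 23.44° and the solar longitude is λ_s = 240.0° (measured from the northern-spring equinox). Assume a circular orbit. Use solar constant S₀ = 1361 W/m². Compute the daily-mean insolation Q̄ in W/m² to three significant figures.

Solar declination: sin δ = sin ε · sin λ_s = sin 23.44° × sin 240.0° = -0.34449, so δ = -20.151°.
cos H₀ = −tan(+38.5°) tan(-20.151°) = 0.2919, H₀ = 1.2746 rad.
Bracket: H₀ sin φ sin δ + cos φ cos δ sin H₀ = 1.2746×0.62251×-0.34449 + 0.78261×0.93879×0.95645 = -0.273336 + 0.702710 = 0.429374.
Q̄ = (S₀/π) × [bracket] = (1361/π) × 0.429374 = 186.0 W/m².

Q̄ ≈ 186 W/m²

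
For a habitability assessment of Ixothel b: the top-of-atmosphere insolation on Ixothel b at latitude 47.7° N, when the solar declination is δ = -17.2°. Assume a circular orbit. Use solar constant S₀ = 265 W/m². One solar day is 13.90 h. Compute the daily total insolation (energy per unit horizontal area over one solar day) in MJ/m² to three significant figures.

1.42 MJ/m²

cos H₀ = −tan(+47.7°) tan(-17.200°) = 0.3402, H₀ = 1.2237 rad.
Bracket: H₀ sin φ sin δ + cos φ cos δ sin H₀ = 1.2237×0.73963×-0.29571 + 0.67301×0.95528×0.94036 = -0.267643 + 0.604570 = 0.336927.
Q̄ = (S₀/π) × [bracket] = (265/π) × 0.336927 = 28.421 W/m².
Daily total = Q̄ × 13.90 h × 3600 s/h = 28.421 × 13.90 × 3600 / 10⁶ = 1.422 MJ/m².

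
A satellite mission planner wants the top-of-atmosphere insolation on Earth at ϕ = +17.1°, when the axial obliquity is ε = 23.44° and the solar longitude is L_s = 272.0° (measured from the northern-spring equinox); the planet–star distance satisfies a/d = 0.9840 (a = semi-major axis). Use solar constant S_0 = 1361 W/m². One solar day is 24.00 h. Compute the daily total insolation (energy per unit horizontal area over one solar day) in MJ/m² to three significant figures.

25.4 MJ/m²

Solar declination: sin δ = sin ε · sin L_s = sin 23.44° × sin 272.0° = -0.39755, so δ = -23.425°.
cos h₀ = −tan(+17.1°) tan(-23.425°) = 0.1333, h₀ = 1.4371 rad.
Bracket: h₀ sin ϕ sin δ + cos ϕ cos δ sin h₀ = 1.4371×0.29404×-0.39755 + 0.95579×0.91758×0.99108 = -0.167991 + 0.869191 = 0.701200.
Inverse-square distance factor (a/d)² = 0.9840² = 0.968256.
Q̄ = (S_0/π) × 0.968256 × [bracket] = (1361/π) × 0.968256 × 0.701200 = 294.13 W/m².
Daily total = Q̄ × 24.00 h × 3600 s/h = 294.13 × 24.00 × 3600 / 10⁶ = 25.41 MJ/m².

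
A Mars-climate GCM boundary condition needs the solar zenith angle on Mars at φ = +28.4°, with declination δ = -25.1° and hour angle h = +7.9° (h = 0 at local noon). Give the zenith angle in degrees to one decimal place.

cos θ_z = sin φ sin δ + cos φ cos δ cos h = -0.201760 + 0.789022 = 0.587262.
θ_z = arccos(0.587262) = 54.0°.

θ_z = 54.0°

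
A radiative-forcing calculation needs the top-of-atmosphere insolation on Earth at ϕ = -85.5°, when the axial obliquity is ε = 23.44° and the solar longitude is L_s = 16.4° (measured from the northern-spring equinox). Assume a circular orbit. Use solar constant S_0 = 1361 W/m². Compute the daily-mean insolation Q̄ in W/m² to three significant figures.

Q̄ ≈ 0.00 W/m²

Solar declination: sin δ = sin ε · sin L_s = sin 23.44° × sin 16.4° = 0.11231, so δ = +6.449°.
cos h₀ = −tan(-85.5°) tan(+6.449°) = 1.4361 ≥ 1 ⇒ polar night, h₀ = 0 and Q̄ = 0.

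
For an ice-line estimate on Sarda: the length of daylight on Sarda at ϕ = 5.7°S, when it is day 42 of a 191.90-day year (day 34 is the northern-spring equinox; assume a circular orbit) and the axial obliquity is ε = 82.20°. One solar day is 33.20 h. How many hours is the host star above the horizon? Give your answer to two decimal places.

16.32 h

Solar longitude: L_s = 360° × (42 − 34)/191.90 = 15.008°.
sin δ = sin 82.20° × sin 15.008° = 0.25655, so δ = +14.866°.
cos h₀ = −tan ϕ · tan δ = −tan(-5.7°) × tan(+14.866°) = 0.0265, so h₀ = 1.5443 rad = 88.48°.
Daylight = 2h₀/(2π) × 33.20 h = (1.5443/π) × 33.20 = 16.32 h.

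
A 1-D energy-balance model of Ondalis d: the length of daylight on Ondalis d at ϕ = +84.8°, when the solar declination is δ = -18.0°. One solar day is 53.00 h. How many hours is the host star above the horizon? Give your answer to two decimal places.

cos h₀ = −tan ϕ · tan δ = 3.5703 ≥ 1, so the host star never rises (polar night) and h₀ = 0.
Daylight = 2h₀/(2π) × 53.00 h = (0.0000/π) × 53.00 = 0.00 h.

0.00 h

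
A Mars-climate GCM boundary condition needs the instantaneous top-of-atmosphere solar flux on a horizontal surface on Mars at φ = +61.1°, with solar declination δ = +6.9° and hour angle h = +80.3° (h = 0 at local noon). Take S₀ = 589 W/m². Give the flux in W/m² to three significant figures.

110 W/m²

cos θ_z = sin φ sin δ + cos φ cos δ cos h = 0.105176 + 0.080838 = 0.186014.
Flux = S₀ · cos θ_z = 589 × 0.186014 = 109.6 W/m².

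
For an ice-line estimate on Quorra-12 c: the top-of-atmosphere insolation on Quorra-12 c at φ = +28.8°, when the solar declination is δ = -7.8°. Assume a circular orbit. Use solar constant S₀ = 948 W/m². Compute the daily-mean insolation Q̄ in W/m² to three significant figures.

Q̄ ≈ 232 W/m²

cos H₀ = −tan(+28.8°) tan(-7.800°) = 0.0753, H₀ = 1.4954 rad.
Bracket: H₀ sin φ sin δ + cos φ cos δ sin H₀ = 1.4954×0.48175×-0.13572 + 0.87631×0.99075×0.99716 = -0.097774 + 0.865738 = 0.767964.
Q̄ = (S₀/π) × [bracket] = (948/π) × 0.767964 = 231.7 W/m².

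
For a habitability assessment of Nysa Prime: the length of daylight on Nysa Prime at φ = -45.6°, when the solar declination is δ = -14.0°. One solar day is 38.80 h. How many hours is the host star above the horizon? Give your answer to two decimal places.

cos H₀ = −tan φ · tan δ = −tan(-45.6°) × tan(-14.000°) = -0.2546, so H₀ = 1.8282 rad = 104.75°.
Daylight = 2H₀/(2π) × 38.80 h = (1.8282/π) × 38.80 = 22.58 h.

22.58 h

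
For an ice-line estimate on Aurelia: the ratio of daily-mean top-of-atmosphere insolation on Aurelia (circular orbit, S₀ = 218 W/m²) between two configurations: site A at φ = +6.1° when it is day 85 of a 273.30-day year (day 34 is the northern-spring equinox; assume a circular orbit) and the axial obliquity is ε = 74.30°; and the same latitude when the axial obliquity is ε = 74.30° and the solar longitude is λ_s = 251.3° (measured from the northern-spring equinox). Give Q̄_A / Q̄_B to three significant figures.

Q̄_A / Q̄_B ≈ 2.30

— Configuration A (φ=+6.1°):
Solar longitude: λ_s = 360° × (85 − 34)/273.30 = 67.179°.
sin δ = sin 74.30° × sin 67.179° = 0.88733, so δ = +62.540°.
cos H₀ = −tan(+6.1°) tan(+62.540°) = -0.2056, H₀ = 1.7779 rad.
Bracket: H₀ sin φ sin δ + cos φ cos δ sin H₀ = 1.7779×0.10626×0.88733 + 0.99434×0.46113×0.97863 = 0.167634 + 0.448721 = 0.616355.
Q̄ = (S₀/π) × [bracket] = (218/π) × 0.616355 = 42.770 W/m².
— Configuration B (φ=+6.1°):
Solar declination: sin δ = sin ε · sin λ_s = sin 74.30° × sin 251.3° = -0.91187, so δ = -65.765°.
cos H₀ = −tan(+6.1°) tan(-65.765°) = 0.2374, H₀ = 1.3311 rad.
Bracket: H₀ sin φ sin δ + cos φ cos δ sin H₀ = 1.3311×0.10626×-0.91187 + 0.99434×0.41048×0.97141 = -0.128977 + 0.396487 = 0.267510.
Q̄ = (S₀/π) × [bracket] = (218/π) × 0.267510 = 18.563 W/m².
Ratio Q̄_A / Q̄_B = 42.770 / 18.563 = 2.304.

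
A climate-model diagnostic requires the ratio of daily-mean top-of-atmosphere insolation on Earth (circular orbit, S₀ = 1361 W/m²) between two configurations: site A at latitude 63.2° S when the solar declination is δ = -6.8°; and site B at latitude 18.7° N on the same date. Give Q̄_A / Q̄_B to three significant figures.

Q̄_A / Q̄_B ≈ 0.710

— Configuration A (φ=-63.2°):
cos H₀ = −tan(-63.2°) tan(-6.800°) = -0.2361, H₀ = 1.8091 rad.
Bracket: H₀ sin φ sin δ + cos φ cos δ sin H₀ = 1.8091×-0.89259×-0.11840 + 0.45088×0.99297×0.97174 = 0.191190 + 0.435058 = 0.626248.
Q̄ = (S₀/π) × [bracket] = (1361/π) × 0.626248 = 271.30 W/m².
— Configuration B (φ=+18.7°):
cos H₀ = −tan(+18.7°) tan(-6.800°) = 0.0404, H₀ = 1.5304 rad.
Bracket: H₀ sin φ sin δ + cos φ cos δ sin H₀ = 1.5304×0.32061×-0.11840 + 0.94721×0.99297×0.99919 = -0.058094 + 0.939789 = 0.881695.
Q̄ = (S₀/π) × [bracket] = (1361/π) × 0.881695 = 381.97 W/m².
Ratio Q̄_A / Q̄_B = 271.30 / 381.97 = 0.7103.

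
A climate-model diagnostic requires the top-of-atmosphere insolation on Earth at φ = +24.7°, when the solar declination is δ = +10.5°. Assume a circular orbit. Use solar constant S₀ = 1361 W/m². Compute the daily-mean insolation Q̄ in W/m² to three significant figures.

cos H₀ = −tan(+24.7°) tan(+10.500°) = -0.0852, H₀ = 1.6561 rad.
Bracket: H₀ sin φ sin δ + cos φ cos δ sin H₀ = 1.6561×0.41787×0.18224 + 0.90851×0.98325×0.99636 = 0.126116 + 0.890041 = 1.016157.
Q̄ = (S₀/π) × [bracket] = (1361/π) × 1.016157 = 440.2 W/m².

Q̄ ≈ 440 W/m²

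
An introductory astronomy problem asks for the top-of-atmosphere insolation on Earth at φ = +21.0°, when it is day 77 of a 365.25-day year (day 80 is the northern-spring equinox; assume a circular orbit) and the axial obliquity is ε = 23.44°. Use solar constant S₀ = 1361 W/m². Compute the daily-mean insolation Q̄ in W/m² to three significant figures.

Q̄ ≈ 399 W/m²

Solar longitude: λ_s = 360° × (77 − 80)/365.25 = -2.957°, i.e. -2.957° + 360° = 357.043°.
sin δ = sin 23.44° × sin 357.043° = -0.02052, so δ = -1.176°.
cos H₀ = −tan(+21.0°) tan(-1.176°) = 0.0079, H₀ = 1.5629 rad.
Bracket: H₀ sin φ sin δ + cos φ cos δ sin H₀ = 1.5629×0.35837×-0.02052 + 0.93358×0.99979×0.99997 = -0.011493 + 0.933356 = 0.921863.
Q̄ = (S₀/π) × [bracket] = (1361/π) × 0.921863 = 399.4 W/m².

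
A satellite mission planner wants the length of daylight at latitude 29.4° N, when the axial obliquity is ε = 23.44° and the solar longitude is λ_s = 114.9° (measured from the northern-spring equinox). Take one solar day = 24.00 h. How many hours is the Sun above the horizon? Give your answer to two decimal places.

13.68 h

Solar declination: sin δ = sin ε · sin λ_s = sin 23.44° × sin 114.9° = 0.36081, so δ = +21.150°.
cos H₀ = −tan φ · tan δ = −tan(+29.4°) × tan(+21.150°) = -0.2180, so H₀ = 1.7906 rad = 102.59°.
Daylight = 2H₀/(2π) × 24.00 h = (1.7906/π) × 24.00 = 13.68 h.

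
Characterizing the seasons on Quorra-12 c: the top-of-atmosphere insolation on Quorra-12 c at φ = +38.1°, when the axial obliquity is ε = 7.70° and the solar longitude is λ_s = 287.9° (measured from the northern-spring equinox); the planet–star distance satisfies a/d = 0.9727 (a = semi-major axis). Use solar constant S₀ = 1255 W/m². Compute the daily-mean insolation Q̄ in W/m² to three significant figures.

Q̄ ≈ 250 W/m²

Solar declination: sin δ = sin ε · sin λ_s = sin 7.70° × sin 287.9° = -0.12750, so δ = -7.325°.
cos H₀ = −tan(+38.1°) tan(-7.325°) = 0.1008, H₀ = 1.4698 rad.
Bracket: H₀ sin φ sin δ + cos φ cos δ sin H₀ = 1.4698×0.61704×-0.12750 + 0.78694×0.99184×0.99491 = -0.115633 + 0.776546 = 0.660913.
Inverse-square distance factor (a/d)² = 0.9727² = 0.946145.
Q̄ = (S₀/π) × 0.946145 × [bracket] = (1255/π) × 0.946145 × 0.660913 = 249.8 W/m².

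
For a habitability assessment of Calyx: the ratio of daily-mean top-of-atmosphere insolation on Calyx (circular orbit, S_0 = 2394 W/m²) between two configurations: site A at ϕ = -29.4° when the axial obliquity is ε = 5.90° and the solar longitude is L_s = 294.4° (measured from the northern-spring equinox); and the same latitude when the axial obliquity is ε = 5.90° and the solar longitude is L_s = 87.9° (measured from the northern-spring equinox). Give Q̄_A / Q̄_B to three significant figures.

Q̄_A / Q̄_B ≈ 1.19

— Configuration A (ϕ=-29.4°):
Solar declination: sin δ = sin ε · sin L_s = sin 5.90° × sin 294.4° = -0.09361, so δ = -5.371°.
cos h₀ = −tan(-29.4°) tan(-5.371°) = -0.0530, h₀ = 1.6238 rad.
Bracket: h₀ sin ϕ sin δ + cos ϕ cos δ sin h₀ = 1.6238×-0.49090×-0.09361 + 0.87121×0.99561×0.99860 = 0.074619 + 0.866171 = 0.940790.
Q̄ = (S_0/π) × [bracket] = (2394/π) × 0.940790 = 716.91 W/m².
— Configuration B (ϕ=-29.4°):
Solar declination: sin δ = sin ε · sin L_s = sin 5.90° × sin 87.9° = 0.10272, so δ = +5.896°.
cos h₀ = −tan(-29.4°) tan(+5.896°) = 0.0582, h₀ = 1.5126 rad.
Bracket: h₀ sin ϕ sin δ + cos ϕ cos δ sin h₀ = 1.5126×-0.49090×0.10272 + 0.87121×0.99471×0.99831 = -0.076273 + 0.865137 = 0.788864.
Q̄ = (S_0/π) × [bracket] = (2394/π) × 0.788864 = 601.14 W/m².
Ratio Q̄_A / Q̄_B = 716.91 / 601.14 = 1.193.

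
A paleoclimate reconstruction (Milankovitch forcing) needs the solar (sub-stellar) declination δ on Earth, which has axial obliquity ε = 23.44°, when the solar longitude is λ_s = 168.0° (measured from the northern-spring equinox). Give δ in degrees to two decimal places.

sin δ = sin ε · sin λ_s = sin 23.44° × sin 168.0° = 0.082705.
δ = arcsin(0.082705) = +4.74°.

δ = +4.74°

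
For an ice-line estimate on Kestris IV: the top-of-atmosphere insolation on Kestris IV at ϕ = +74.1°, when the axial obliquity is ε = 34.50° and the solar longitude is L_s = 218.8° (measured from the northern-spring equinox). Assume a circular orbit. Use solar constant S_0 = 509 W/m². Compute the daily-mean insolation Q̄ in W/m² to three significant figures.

Q̄ ≈ 0.00 W/m²

Solar declination: sin δ = sin ε · sin L_s = sin 34.50° × sin 218.8° = -0.35491, so δ = -20.788°.
cos h₀ = −tan(+74.1°) tan(-20.788°) = 1.3327 ≥ 1 ⇒ polar night, h₀ = 0 and Q̄ = 0.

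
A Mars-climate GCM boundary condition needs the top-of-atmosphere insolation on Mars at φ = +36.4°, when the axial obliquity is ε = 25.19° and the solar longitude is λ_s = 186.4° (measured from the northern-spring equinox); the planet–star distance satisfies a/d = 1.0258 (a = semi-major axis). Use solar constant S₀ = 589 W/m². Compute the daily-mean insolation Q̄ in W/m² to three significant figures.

Q̄ ≈ 150 W/m²

Solar declination: sin δ = sin ε · sin λ_s = sin 25.19° × sin 186.4° = -0.04744, so δ = -2.719°.
cos H₀ = −tan(+36.4°) tan(-2.719°) = 0.0350, H₀ = 1.5358 rad.
Bracket: H₀ sin φ sin δ + cos φ cos δ sin H₀ = 1.5358×0.59342×-0.04744 + 0.80489×0.99887×0.99939 = -0.043236 + 0.803490 = 0.760254.
Inverse-square distance factor (a/d)² = 1.0258² = 1.052266.
Q̄ = (S₀/π) × 1.052266 × [bracket] = (589/π) × 1.052266 × 0.760254 = 150.0 W/m².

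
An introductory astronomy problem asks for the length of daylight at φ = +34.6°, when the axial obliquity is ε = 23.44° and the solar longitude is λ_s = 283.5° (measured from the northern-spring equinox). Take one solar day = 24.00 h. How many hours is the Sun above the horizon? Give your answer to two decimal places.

Solar declination: sin δ = sin ε · sin λ_s = sin 23.44° × sin 283.5° = -0.38680, so δ = -22.755°.
cos H₀ = −tan φ · tan δ = −tan(+34.6°) × tan(-22.755°) = 0.2894, so H₀ = 1.2772 rad = 73.18°.
Daylight = 2H₀/(2π) × 24.00 h = (1.2772/π) × 24.00 = 9.76 h.

9.76 h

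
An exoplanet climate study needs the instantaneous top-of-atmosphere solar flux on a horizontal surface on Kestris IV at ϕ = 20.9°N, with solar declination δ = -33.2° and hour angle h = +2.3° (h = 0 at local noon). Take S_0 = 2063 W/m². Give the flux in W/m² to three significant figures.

1.21e+03 W/m²

cos θ_z = sin ϕ sin δ + cos ϕ cos δ cos h = -0.195337 + 0.781079 = 0.585742.
Flux = S_0 · cos θ_z = 2063 × 0.585742 = 1208 W/m².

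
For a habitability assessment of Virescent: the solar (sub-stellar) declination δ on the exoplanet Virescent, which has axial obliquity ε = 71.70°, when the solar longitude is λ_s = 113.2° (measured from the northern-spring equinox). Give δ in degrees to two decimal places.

δ = +60.77°

sin δ = sin ε · sin λ_s = sin 71.70° × sin 113.2° = 0.872651.
δ = arcsin(0.872651) = +60.77°.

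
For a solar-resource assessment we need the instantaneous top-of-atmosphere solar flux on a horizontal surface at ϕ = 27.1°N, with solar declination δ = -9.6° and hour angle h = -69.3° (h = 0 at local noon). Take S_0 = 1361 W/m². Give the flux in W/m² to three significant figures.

319 W/m²

cos θ_z = sin ϕ sin δ + cos ϕ cos δ cos h = -0.075971 + 0.310261 = 0.234290.
Flux = S_0 · cos θ_z = 1361 × 0.234290 = 318.9 W/m².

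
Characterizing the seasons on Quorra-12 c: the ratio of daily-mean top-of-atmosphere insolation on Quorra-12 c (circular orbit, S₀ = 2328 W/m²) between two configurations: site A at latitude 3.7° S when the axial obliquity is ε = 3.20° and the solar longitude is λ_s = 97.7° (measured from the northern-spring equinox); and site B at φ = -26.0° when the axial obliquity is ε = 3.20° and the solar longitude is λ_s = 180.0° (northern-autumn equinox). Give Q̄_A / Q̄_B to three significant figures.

Q̄_A / Q̄_B ≈ 1.10

— Configuration A (φ=-3.7°):
Solar declination: sin δ = sin ε · sin λ_s = sin 3.20° × sin 97.7° = 0.05532, so δ = +3.171°.
cos H₀ = −tan(-3.7°) tan(+3.171°) = 0.0036, H₀ = 1.5672 rad.
Bracket: H₀ sin φ sin δ + cos φ cos δ sin H₀ = 1.5672×-0.06453×0.05532 + 0.99792×0.99847×0.99999 = -0.005595 + 0.996383 = 0.990788.
Q̄ = (S₀/π) × [bracket] = (2328/π) × 0.990788 = 734.20 W/m².
— Configuration B (φ=-26.0°):
Solar declination: sin δ = sin ε · sin λ_s = sin 3.20° × sin 180.0° = 0.00000, so δ = +0.000°.
cos H₀ = −tan(-26.0°) tan(+0.000°) = 0.0000, H₀ = 1.5708 rad.
Bracket: H₀ sin φ sin δ + cos φ cos δ sin H₀ = 1.5708×-0.43837×0.00000 + 0.89879×1.00000×1.00000 = -0.000000 + 0.898790 = 0.898790.
Q̄ = (S₀/π) × [bracket] = (2328/π) × 0.898790 = 666.03 W/m².
Ratio Q̄_A / Q̄_B = 734.20 / 666.03 = 1.102.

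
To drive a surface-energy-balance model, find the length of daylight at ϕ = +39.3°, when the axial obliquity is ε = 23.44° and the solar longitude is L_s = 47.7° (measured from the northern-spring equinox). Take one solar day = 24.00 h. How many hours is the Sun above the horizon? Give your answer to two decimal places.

13.95 h

Solar declination: sin δ = sin ε · sin L_s = sin 23.44° × sin 47.7° = 0.29422, so δ = +17.111°.
cos h₀ = −tan ϕ · tan δ = −tan(+39.3°) × tan(+17.111°) = -0.2520, so h₀ = 1.8255 rad = 104.59°.
Daylight = 2h₀/(2π) × 24.00 h = (1.8255/π) × 24.00 = 13.95 h.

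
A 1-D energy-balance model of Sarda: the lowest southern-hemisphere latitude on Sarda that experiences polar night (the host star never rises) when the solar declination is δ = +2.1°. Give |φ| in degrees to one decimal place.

|φ| = 87.9°

Polar night requires cos H₀ = −tan φ tan δ ≥ 1, i.e. tan φ tan δ ≤ −1.
The boundary is |tan φ| · |tan δ| = 1, so |φ| = 90° − |δ| = 90° − 2.1° = 87.9° in the southern hemisphere.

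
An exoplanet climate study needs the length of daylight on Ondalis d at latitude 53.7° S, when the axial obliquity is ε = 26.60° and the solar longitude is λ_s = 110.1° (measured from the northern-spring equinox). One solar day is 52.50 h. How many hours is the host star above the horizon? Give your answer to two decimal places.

14.84 h

Solar declination: sin δ = sin ε · sin λ_s = sin 26.60° × sin 110.1° = 0.42049, so δ = +24.865°.
cos H₀ = −tan φ · tan δ = −tan(-53.7°) × tan(+24.865°) = 0.6309, so H₀ = 0.8881 rad = 50.88°.
Daylight = 2H₀/(2π) × 52.50 h = (0.8881/π) × 52.50 = 14.84 h.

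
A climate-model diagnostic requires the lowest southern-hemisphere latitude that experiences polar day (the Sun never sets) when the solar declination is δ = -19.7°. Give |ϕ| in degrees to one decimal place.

|ϕ| = 70.3°

Polar day requires cos h₀ = −tan ϕ tan δ ≤ −1, i.e. tan ϕ tan δ ≥ 1.
The boundary is |tan ϕ| · |tan δ| = 1, so |ϕ| = 90° − |δ| = 90° − 19.7° = 70.3° in the southern hemisphere.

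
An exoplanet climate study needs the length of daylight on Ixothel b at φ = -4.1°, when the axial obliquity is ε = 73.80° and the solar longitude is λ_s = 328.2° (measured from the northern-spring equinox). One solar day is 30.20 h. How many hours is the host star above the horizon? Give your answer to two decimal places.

15.50 h

Solar declination: sin δ = sin ε · sin λ_s = sin 73.80° × sin 328.2° = -0.50603, so δ = -30.400°.
cos H₀ = −tan φ · tan δ = −tan(-4.1°) × tan(-30.400°) = -0.0421, so H₀ = 1.6129 rad = 92.41°.
Daylight = 2H₀/(2π) × 30.20 h = (1.6129/π) × 30.20 = 15.50 h.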